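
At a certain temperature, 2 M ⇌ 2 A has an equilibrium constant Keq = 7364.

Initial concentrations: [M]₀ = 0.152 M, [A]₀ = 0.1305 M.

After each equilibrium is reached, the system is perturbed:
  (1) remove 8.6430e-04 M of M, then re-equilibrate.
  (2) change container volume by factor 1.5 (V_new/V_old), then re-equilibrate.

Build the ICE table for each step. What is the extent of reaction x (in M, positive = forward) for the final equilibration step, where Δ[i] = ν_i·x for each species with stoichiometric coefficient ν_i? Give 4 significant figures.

Q₀ = 0.7371 vs Keq = 7364 ⇒ Q<K, forward
Step 1:
                    M           A
  Initial       0.152      0.1305
  Change      -0.1487      0.1487
  Equil      0.003254      0.2792
  solve Keq expr → x = 0.07437; check Q = 7364
Then remove 8.6430e-04 M of M.
Step 2:
                    M           A
  Initial     0.00239      0.2792
  Change   8.5434e-04 -8.5434e-04
  Equil      0.003244      0.2784
  solve Keq expr → x = -4.2717e-04; check Q = 7364
Then change container volume by factor 1.5 (V_new/V_old).
Step 3:
                    M           A
  Initial    0.002163      0.1856
  Change            0           0
  Equil      0.002163      0.1856
  solve Keq expr → x = 0; check Q = 7364

x = 0 M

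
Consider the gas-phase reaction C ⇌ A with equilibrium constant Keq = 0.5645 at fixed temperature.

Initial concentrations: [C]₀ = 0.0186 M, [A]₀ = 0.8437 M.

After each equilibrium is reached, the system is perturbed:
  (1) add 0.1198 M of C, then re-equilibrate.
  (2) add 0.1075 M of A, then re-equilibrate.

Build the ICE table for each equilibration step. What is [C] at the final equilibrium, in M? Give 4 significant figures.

Q₀ = 45.36 vs Keq = 0.5645 ⇒ Q>K, reverse
Step 1:
                    C           A
  Initial      0.0186      0.8437
  Change       0.5326     -0.5326
  Equil        0.5512      0.3111
  solve Keq expr → x = -0.5326; check Q = 0.5645
Then add 0.1198 M of C.
Step 2:
                    C           A
  Initial       0.671      0.3111
  Change     -0.04323     0.04323
  Equil        0.6277      0.3544
  solve Keq expr → x = 0.04323; check Q = 0.5645
Then add 0.1075 M of A.
Step 3:
                    C           A
  Initial      0.6277      0.4619
  Change      0.06871    -0.06871
  Equil        0.6965      0.3931
  solve Keq expr → x = -0.06871; check Q = 0.5645

[C]_eq = 0.6965 M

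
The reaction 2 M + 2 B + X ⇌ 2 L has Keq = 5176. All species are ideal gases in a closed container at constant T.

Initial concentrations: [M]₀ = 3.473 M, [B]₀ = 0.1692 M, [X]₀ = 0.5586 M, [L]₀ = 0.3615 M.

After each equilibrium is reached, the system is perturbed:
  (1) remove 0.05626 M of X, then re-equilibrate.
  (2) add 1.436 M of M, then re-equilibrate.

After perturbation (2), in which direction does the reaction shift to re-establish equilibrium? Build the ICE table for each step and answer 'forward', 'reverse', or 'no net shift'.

Q₀ = 0.6775 vs Keq = 5176 ⇒ Q<K, forward
Step 1:
                    M           B           X           L
  Initial       3.473      0.1692      0.5586      0.3615
  Change       -0.166      -0.166    -0.08299       0.166
  Equil         3.307    0.003215      0.4756      0.5275
  solve Keq expr → x = 0.08299; check Q = 5176
Then remove 0.05626 M of X.
Step 2:
                    M           B           X           L
  Initial       3.307    0.003215      0.4193      0.5275
  Change   2.0689e-04  2.0689e-04  1.0344e-04 -2.0689e-04
  Equil         3.307    0.003422      0.4195      0.5273
  solve Keq expr → x = -1.0344e-04; check Q = 5176
Then add 1.436 M of M.
Step 3:
                    M           B           X           L
  Initial       4.743    0.003422      0.4195      0.5273
  Change    -0.001029   -0.001029 -5.1463e-04    0.001029
  Equil         4.742    0.002392      0.4189      0.5283
  solve Keq expr → x = 5.1463e-04; check Q = 5176

Direction: forward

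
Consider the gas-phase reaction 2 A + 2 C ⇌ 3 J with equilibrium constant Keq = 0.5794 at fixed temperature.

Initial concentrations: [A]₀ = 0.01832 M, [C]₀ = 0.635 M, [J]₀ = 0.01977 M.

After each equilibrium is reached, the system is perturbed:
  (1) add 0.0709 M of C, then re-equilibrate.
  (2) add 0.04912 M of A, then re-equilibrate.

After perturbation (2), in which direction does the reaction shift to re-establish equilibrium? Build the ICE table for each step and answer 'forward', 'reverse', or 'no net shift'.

Direction: forward

Q₀ = 0.0571 vs Keq = 0.5794 ⇒ Q<K, forward
Step 1:
                  A         C         J
  init      0.01832     0.635   0.01977
  Δ       -0.007165 -0.007165   0.01075
  eq        0.01116    0.6278   0.03052
  solve Keq expr → x = 0.003582; check Q = 0.5794
Then add 0.0709 M of C.
Step 2:
                  A         C         J
  init      0.01116    0.6987   0.03052
  Δ       -6.4318e-04 -6.4318e-04 9.6477e-04
  eq        0.01051    0.6981   0.03148
  solve Keq expr → x = 3.2159e-04; check Q = 0.5794
Then add 0.04912 M of A.
Step 3:
                  A         C         J
  init      0.05963    0.6981   0.03148
  Δ        -0.02467  -0.02467     0.037
  eq        0.03496    0.6734   0.06848
  solve Keq expr → x = 0.01233; check Q = 0.5794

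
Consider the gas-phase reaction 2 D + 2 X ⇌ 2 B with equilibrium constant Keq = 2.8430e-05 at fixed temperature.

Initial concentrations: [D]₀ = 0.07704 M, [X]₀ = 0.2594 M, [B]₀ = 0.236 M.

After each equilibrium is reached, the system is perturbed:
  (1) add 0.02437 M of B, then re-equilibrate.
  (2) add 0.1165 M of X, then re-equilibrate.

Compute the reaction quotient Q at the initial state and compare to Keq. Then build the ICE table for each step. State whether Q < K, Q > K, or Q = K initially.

Q₀ = 139.5 vs Keq = 2.8430e-05 ⇒ Q>K, reverse
Step 1:
                  D         X         B
  Initial   0.07704    0.2594     0.236
  Change     0.2352    0.2352   -0.2352
  Equil      0.3122    0.4946 8.2334e-04
  solve Keq expr → x = -0.1176; check Q = 2.8430e-05
Then add 0.02437 M of B.
Step 2:
                  D         X         B
  Initial    0.3122    0.4946   0.02519
  Change    0.02426   0.02426  -0.02426
  Equil      0.3365    0.5188 9.3085e-04
  solve Keq expr → x = -0.01213; check Q = 2.8430e-05
Then add 0.1165 M of X.
Step 3:
                  D         X         B
  Initial    0.3365    0.6353 9.3085e-04
  Change  -2.0794e-04 -2.0794e-04 2.0794e-04
  Equil      0.3363    0.6351  0.001139
  solve Keq expr → x = 1.0397e-04; check Q = 2.8430e-05

Q₀ = 139.5; Q > K (proceeds reverse)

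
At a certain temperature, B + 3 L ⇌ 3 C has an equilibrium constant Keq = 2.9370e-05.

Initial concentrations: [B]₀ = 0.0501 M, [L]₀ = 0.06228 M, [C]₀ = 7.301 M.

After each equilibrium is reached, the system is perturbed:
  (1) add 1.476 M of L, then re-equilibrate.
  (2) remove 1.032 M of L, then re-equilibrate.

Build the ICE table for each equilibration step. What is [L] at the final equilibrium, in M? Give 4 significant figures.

Q₀ = 3.2156e+07 vs Keq = 2.9370e-05 ⇒ Q>K, reverse
Step 1:
                   B          L          C
  init        0.0501    0.06228      7.301
  Δ            2.336      7.009     -7.009
  eq           2.387      7.072     0.2916
  solve Keq expr → x = -2.336; check Q = 2.9370e-05
Then add 1.476 M of L.
Step 2:
                   B          L          C
  init         2.387      8.548     0.2916
  Δ         -0.01918   -0.05754    0.05754
  eq           2.367       8.49     0.3491
  solve Keq expr → x = 0.01918; check Q = 2.9370e-05
Then remove 1.032 M of L.
Step 3:
                   B          L          C
  init         2.367      7.458     0.3491
  Δ           0.0134     0.0402    -0.0402
  eq           2.381      7.498     0.3089
  solve Keq expr → x = -0.0134; check Q = 2.9370e-05

[L]_eq = 7.498 M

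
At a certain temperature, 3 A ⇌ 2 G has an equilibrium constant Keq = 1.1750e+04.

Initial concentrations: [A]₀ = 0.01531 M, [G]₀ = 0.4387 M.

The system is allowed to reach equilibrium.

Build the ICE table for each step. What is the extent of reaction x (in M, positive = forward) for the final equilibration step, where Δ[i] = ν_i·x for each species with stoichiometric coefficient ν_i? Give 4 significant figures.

x = -0.003277 M

Q₀ = 5.3630e+04 vs Keq = 1.1750e+04 ⇒ Q>K, reverse
Step 1:
                   A          G
  Initial    0.01531     0.4387
  Change    0.009832  -0.006555
  Equil      0.02514     0.4321
  solve Keq expr → x = -0.003277; check Q = 1.1750e+04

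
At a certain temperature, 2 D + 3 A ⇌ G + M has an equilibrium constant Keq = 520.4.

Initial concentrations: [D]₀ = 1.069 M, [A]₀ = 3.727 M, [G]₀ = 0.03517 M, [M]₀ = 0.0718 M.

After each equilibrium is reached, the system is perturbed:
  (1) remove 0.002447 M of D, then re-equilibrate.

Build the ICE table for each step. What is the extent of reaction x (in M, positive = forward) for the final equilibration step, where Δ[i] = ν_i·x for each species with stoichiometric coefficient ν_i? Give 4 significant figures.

x = -0.001205 M

Q₀ = 4.2684e-05 vs Keq = 520.4 ⇒ Q<K, forward
Step 1:
                    D           A           G           M
  Initial       1.069       3.727     0.03517      0.0718
  Change       -1.061      -1.591      0.5304      0.5304
  Equil      0.008196       2.136      0.5656      0.6022
  solve Keq expr → x = 0.5304; check Q = 520.4
Then remove 0.002447 M of D.
Step 2:
                    D           A           G           M
  Initial    0.005749       2.136      0.5656      0.6022
  Change     0.002409    0.003614   -0.001205   -0.001205
  Equil      0.008158       2.139      0.5644       0.601
  solve Keq expr → x = -0.001205; check Q = 520.4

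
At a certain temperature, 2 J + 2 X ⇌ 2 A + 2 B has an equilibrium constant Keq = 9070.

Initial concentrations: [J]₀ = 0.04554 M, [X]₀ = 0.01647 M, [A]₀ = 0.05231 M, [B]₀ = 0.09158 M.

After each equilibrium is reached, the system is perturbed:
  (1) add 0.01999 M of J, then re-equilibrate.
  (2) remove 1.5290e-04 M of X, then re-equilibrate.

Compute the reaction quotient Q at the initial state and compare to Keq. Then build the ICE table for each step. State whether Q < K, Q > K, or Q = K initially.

Q₀ = 40.79; Q < K (proceeds forward)

Q₀ = 40.79 vs Keq = 9070 ⇒ Q<K, forward
Step 1:
                  J         X         A         B
  Initial   0.04554   0.01647   0.05231   0.09158
  Change   -0.01412  -0.01412   0.01412   0.01412
  Equil     0.03142  0.002347   0.06643    0.1057
  solve Keq expr → x = 0.007062; check Q = 9070
Then add 0.01999 M of J.
Step 2:
                  J         X         A         B
  Initial   0.05141  0.002347   0.06643    0.1057
  Change  -8.5749e-04 -8.5749e-04 8.5749e-04 8.5749e-04
  Equil     0.05055  0.001489   0.06729    0.1066
  solve Keq expr → x = 4.2874e-04; check Q = 9070
Then remove 1.5290e-04 M of X.
Step 3:
                  J         X         A         B
  Initial   0.05055  0.001337   0.06729    0.1066
  Change  1.4352e-04 1.4352e-04 -1.4352e-04 -1.4352e-04
  Equil     0.05069   0.00148   0.06715    0.1064
  solve Keq expr → x = -7.1760e-05; check Q = 9070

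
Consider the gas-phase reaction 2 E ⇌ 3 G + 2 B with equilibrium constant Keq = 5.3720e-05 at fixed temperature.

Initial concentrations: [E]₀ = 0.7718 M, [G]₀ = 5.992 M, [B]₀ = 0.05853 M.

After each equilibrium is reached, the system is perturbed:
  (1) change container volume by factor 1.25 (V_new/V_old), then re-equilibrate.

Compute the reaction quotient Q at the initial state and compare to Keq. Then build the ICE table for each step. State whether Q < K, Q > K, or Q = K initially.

Q₀ = 1.237 vs Keq = 5.3720e-05 ⇒ Q>K, reverse
Step 1:
                    E           G           B
  I            0.7718       5.992     0.05853
  C           0.05811    -0.08716    -0.05811
  E            0.8299       5.905  4.2392e-04
  solve Keq expr → x = -0.02905; check Q = 5.3720e-05
Then change container volume by factor 1.25 (V_new/V_old).
Step 2:
                    E           G           B
  I            0.6639       4.724  3.3914e-04
  C       -1.3469e-04  2.0204e-04  1.3469e-04
  E            0.6638       4.724  4.7383e-04
  solve Keq expr → x = 6.7347e-05; check Q = 5.3720e-05

Q₀ = 1.237; Q > K (proceeds reverse)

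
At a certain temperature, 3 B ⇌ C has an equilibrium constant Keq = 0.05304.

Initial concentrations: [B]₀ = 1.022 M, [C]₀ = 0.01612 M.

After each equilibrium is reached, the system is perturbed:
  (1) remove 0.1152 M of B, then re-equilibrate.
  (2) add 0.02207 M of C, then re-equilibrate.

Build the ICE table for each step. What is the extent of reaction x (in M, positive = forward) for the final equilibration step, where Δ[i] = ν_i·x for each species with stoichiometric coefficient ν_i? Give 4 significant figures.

Q₀ = 0.0151 vs Keq = 0.05304 ⇒ Q<K, forward
Step 1:
                  B         C
  init        1.022   0.01612
  Δ        -0.08327   0.02776
  eq         0.9387   0.04388
  solve Keq expr → x = 0.02776; check Q = 0.05304
Then remove 0.1152 M of B.
Step 2:
                  B         C
  init       0.8235   0.04388
  Δ         0.03199  -0.01066
  eq         0.8555   0.03321
  solve Keq expr → x = -0.01066; check Q = 0.05304
Then add 0.02207 M of C.
Step 3:
                  B         C
  init       0.8555   0.05528
  Δ         0.04835  -0.01612
  eq         0.9039   0.03917
  solve Keq expr → x = -0.01612; check Q = 0.05304

x = -0.01612 M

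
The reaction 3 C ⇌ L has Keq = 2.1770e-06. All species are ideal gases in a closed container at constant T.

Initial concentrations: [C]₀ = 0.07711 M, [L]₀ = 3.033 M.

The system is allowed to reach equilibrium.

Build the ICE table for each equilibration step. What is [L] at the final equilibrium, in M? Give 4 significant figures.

[L]_eq = 0.001679 M

Q₀ = 6615 vs Keq = 2.1770e-06 ⇒ Q>K, reverse
Step 1:
                   C          L
  init       0.07711      3.033
  Δ            9.094     -3.031
  eq           9.171   0.001679
  solve Keq expr → x = -3.031; check Q = 2.1770e-06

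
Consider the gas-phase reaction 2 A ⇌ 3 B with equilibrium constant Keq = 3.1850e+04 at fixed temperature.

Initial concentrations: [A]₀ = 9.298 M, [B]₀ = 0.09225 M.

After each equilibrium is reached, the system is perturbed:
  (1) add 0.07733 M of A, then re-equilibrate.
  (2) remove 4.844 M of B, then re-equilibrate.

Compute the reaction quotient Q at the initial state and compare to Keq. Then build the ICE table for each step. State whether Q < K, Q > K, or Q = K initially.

Q₀ = 9.0807e-06 vs Keq = 3.1850e+04 ⇒ Q<K, forward
Step 1:
                   A          B
  Initial      9.298    0.09225
  Change      -9.016      13.52
  Equil       0.2816      13.62
  solve Keq expr → x = 4.508; check Q = 3.1850e+04
Then add 0.07733 M of A.
Step 2:
                   A          B
  Initial     0.3589      13.62
  Change    -0.07389     0.1108
  Equil        0.285      13.73
  solve Keq expr → x = 0.03694; check Q = 3.1850e+04
Then remove 4.844 M of B.
Step 3:
                   A          B
  Initial      0.285      8.884
  Change     -0.1317     0.1975
  Equil       0.1533      9.081
  solve Keq expr → x = 0.06583; check Q = 3.1850e+04

Q₀ = 9.0807e-06; Q < K (proceeds forward)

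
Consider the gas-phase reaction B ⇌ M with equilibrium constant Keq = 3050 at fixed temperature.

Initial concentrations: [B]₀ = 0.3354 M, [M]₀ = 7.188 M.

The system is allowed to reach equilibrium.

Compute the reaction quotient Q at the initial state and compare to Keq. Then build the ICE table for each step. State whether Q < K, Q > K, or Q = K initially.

Q₀ = 21.43; Q < K (proceeds forward)

Q₀ = 21.43 vs Keq = 3050 ⇒ Q<K, forward
Step 1:
                    B           M
  Initial      0.3354       7.188
  Change      -0.3329      0.3329
  Equil      0.002466       7.521
  solve Keq expr → x = 0.3329; check Q = 3050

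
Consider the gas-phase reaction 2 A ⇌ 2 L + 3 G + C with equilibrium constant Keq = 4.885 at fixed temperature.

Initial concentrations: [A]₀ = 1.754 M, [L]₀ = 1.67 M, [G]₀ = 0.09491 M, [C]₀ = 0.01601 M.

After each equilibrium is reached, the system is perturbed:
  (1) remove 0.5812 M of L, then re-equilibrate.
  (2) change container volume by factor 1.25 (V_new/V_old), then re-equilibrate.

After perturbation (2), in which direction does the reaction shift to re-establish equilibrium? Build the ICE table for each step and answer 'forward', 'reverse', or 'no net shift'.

Direction: forward

Q₀ = 1.2408e-05 vs Keq = 4.885 ⇒ Q<K, forward
Step 1:
                   A          L          G          C
  I            1.754       1.67    0.09491    0.01601
  C          -0.7719     0.7719      1.158     0.3859
  E           0.9821      2.442      1.253      0.402
  solve Keq expr → x = 0.3859; check Q = 4.885
Then remove 0.5812 M of L.
Step 2:
                   A          L          G          C
  I           0.9821      1.861      1.253      0.402
  C          -0.0696     0.0696     0.1044     0.0348
  E           0.9125       1.93      1.357     0.4368
  solve Keq expr → x = 0.0348; check Q = 4.885
Then change container volume by factor 1.25 (V_new/V_old).
Step 3:
                   A          L          G          C
  I             0.73      1.544      1.086     0.3494
  C         -0.09467    0.09467      0.142    0.04733
  E           0.6353      1.639      1.228     0.3967
  solve Keq expr → x = 0.04733; check Q = 4.885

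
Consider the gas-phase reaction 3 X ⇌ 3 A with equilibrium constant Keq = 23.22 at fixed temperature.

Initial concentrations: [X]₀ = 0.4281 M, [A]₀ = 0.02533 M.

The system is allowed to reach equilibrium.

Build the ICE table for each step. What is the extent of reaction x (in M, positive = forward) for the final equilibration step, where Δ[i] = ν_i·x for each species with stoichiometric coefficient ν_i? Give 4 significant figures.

Q₀ = 2.0714e-04 vs Keq = 23.22 ⇒ Q<K, forward
Step 1:
                    X           A
  Initial      0.4281     0.02533
  Change      -0.3104      0.3104
  Equil        0.1177      0.3357
  solve Keq expr → x = 0.1035; check Q = 23.22

x = 0.1035 M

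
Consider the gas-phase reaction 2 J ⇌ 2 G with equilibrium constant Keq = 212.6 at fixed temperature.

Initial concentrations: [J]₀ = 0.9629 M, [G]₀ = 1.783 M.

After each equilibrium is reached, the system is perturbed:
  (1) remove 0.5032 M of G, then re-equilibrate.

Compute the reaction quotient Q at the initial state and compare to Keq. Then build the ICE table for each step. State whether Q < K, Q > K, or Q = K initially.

Q₀ = 3.429; Q < K (proceeds forward)

Q₀ = 3.429 vs Keq = 212.6 ⇒ Q<K, forward
Step 1:
                   J          G
  init        0.9629      1.783
  Δ          -0.7867     0.7867
  eq          0.1762       2.57
  solve Keq expr → x = 0.3933; check Q = 212.6
Then remove 0.5032 M of G.
Step 2:
                   J          G
  init        0.1762      2.066
  Δ          -0.0323     0.0323
  eq          0.1439      2.099
  solve Keq expr → x = 0.01615; check Q = 212.6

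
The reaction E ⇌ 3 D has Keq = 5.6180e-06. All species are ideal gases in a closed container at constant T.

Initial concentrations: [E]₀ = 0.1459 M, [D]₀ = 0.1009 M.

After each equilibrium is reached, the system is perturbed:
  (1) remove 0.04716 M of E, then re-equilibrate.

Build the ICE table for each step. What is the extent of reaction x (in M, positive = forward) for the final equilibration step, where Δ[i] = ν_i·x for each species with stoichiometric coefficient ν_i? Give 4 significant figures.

x = -3.2511e-04 M

Q₀ = 0.007041 vs Keq = 5.6180e-06 ⇒ Q>K, reverse
Step 1:
                    E           D
  init         0.1459      0.1009
  Δ           0.03031    -0.09093
  eq           0.1762    0.009966
  solve Keq expr → x = -0.03031; check Q = 5.6180e-06
Then remove 0.04716 M of E.
Step 2:
                    E           D
  init         0.1291    0.009966
  Δ        3.2511e-04 -9.7532e-04
  eq           0.1294    0.008991
  solve Keq expr → x = -3.2511e-04; check Q = 5.6180e-06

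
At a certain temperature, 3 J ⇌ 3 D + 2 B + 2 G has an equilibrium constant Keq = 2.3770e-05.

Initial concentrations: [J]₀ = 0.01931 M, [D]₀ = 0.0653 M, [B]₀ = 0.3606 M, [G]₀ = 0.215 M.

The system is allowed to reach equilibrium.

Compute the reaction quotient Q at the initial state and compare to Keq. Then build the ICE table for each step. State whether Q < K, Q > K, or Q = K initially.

Q₀ = 0.2324; Q > K (proceeds reverse)

Q₀ = 0.2324 vs Keq = 2.3770e-05 ⇒ Q>K, reverse
Step 1:
                   J          D          B          G
  init       0.01931     0.0653     0.3606      0.215
  Δ          0.05179   -0.05179   -0.03453   -0.03453
  eq          0.0711    0.01351     0.3261     0.1805
  solve Keq expr → x = -0.01726; check Q = 2.3770e-05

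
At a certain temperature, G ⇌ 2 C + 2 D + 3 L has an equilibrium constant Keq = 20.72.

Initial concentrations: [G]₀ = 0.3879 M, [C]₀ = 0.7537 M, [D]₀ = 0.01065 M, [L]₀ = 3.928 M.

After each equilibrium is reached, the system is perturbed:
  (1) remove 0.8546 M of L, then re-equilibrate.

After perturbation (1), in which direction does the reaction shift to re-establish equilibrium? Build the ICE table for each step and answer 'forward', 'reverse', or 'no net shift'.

Q₀ = 0.01007 vs Keq = 20.72 ⇒ Q<K, forward
Step 1:
                    G           C           D           L
  Initial      0.3879      0.7537     0.01065       3.928
  Change       -0.125      0.2499      0.2499      0.3749
  Equil        0.2629       1.004      0.2606       4.303
  solve Keq expr → x = 0.125; check Q = 20.72
Then remove 0.8546 M of L.
Step 2:
                    G           C           D           L
  Initial      0.2629       1.004      0.2606       3.448
  Change      -0.0272     0.05441     0.05441     0.08161
  Equil        0.2357       1.058       0.315        3.53
  solve Keq expr → x = 0.0272; check Q = 20.72

Direction: forward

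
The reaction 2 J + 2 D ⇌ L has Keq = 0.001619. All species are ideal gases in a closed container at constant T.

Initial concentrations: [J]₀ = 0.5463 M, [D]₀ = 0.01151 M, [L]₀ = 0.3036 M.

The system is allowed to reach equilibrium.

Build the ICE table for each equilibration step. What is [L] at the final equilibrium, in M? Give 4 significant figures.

Q₀ = 7679 vs Keq = 0.001619 ⇒ Q>K, reverse
Step 1:
                  J         D         L
  I          0.5463   0.01151    0.3036
  C          0.6056    0.6056   -0.3028
  E           1.152    0.6171 8.1794e-04
  solve Keq expr → x = -0.3028; check Q = 0.001619

[L]_eq = 8.1794e-04 M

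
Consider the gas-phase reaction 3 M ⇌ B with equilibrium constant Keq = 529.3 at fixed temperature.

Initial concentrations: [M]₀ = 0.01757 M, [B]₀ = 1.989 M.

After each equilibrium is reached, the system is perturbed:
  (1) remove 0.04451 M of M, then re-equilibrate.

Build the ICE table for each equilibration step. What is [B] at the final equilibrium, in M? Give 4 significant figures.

Q₀ = 3.6671e+05 vs Keq = 529.3 ⇒ Q>K, reverse
Step 1:
                   M          B
  Initial    0.01757      1.989
  Change      0.1367   -0.04557
  Equil       0.1543      1.943
  solve Keq expr → x = -0.04557; check Q = 529.3
Then remove 0.04451 M of M.
Step 2:
                   M          B
  Initial     0.1098      1.943
  Change     0.04412   -0.01471
  Equil       0.1539      1.929
  solve Keq expr → x = -0.01471; check Q = 529.3

[B]_eq = 1.929 M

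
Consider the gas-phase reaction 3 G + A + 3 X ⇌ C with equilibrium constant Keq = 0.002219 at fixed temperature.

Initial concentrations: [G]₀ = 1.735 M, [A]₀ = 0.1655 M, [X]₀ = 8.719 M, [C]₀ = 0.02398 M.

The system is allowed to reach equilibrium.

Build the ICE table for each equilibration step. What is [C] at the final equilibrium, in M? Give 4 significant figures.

[C]_eq = 0.1457 M

Q₀ = 4.1856e-05 vs Keq = 0.002219 ⇒ Q<K, forward
Step 1:
                  G         A         X         C
  I           1.735    0.1655     8.719   0.02398
  C         -0.3651   -0.1217   -0.3651    0.1217
  E            1.37    0.0438     8.354    0.1457
  solve Keq expr → x = 0.1217; check Q = 0.002219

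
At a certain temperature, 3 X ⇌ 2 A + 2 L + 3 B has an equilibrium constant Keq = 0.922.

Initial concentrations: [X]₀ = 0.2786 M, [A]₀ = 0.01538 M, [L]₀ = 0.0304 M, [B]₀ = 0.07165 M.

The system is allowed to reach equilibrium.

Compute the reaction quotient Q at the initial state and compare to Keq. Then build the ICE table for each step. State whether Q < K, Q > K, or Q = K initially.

Q₀ = 3.7185e-09 vs Keq = 0.922 ⇒ Q<K, forward
Step 1:
                  X         A         L         B
  I          0.2786   0.01538    0.0304   0.07165
  C         -0.2442    0.1628    0.1628    0.2442
  E         0.03435    0.1782    0.1932    0.3159
  solve Keq expr → x = 0.08142; check Q = 0.922

Q₀ = 3.7185e-09; Q < K (proceeds forward)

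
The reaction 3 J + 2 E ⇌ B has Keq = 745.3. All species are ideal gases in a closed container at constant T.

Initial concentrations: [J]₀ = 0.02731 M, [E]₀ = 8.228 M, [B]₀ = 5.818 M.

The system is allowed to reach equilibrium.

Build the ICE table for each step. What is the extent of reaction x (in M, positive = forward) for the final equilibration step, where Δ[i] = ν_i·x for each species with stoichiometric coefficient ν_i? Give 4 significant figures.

Q₀ = 4219 vs Keq = 745.3 ⇒ Q>K, reverse
Step 1:
                   J          E          B
  Initial    0.02731      8.228      5.818
  Change     0.02129    0.01419  -0.007096
  Equil       0.0486      8.242      5.811
  solve Keq expr → x = -0.007096; check Q = 745.3

x = -0.007096 M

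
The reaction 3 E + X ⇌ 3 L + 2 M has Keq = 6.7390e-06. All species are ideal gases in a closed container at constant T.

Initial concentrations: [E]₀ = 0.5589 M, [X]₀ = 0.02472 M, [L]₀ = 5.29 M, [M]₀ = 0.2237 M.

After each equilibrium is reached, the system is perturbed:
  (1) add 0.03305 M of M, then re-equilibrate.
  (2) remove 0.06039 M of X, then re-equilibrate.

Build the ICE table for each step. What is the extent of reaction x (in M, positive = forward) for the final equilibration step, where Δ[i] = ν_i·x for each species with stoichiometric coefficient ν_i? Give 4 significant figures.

Q₀ = 1717 vs Keq = 6.7390e-06 ⇒ Q>K, reverse
Step 1:
                   E          X          L          M
  Initial     0.5589    0.02472       5.29     0.2237
  Change      0.3354     0.1118    -0.3354    -0.2236
  Equil       0.8943     0.1365      4.955 7.3564e-05
  solve Keq expr → x = -0.1118; check Q = 6.7390e-06
Then add 0.03305 M of M.
Step 2:
                   E          X          L          M
  Initial     0.8943     0.1365      4.955    0.03312
  Change     0.04956    0.01652   -0.04956   -0.03304
  Equil       0.9439     0.1531      4.905 8.5732e-05
  solve Keq expr → x = -0.01652; check Q = 6.7390e-06
Then remove 0.06039 M of X.
Step 3:
                   E          X          L          M
  Initial     0.9439    0.09266      4.905 8.5732e-05
  Change  2.8526e-05 9.5088e-06 -2.8526e-05 -1.9018e-05
  Equil       0.9439    0.09267      4.905 6.6715e-05
  solve Keq expr → x = -9.5088e-06; check Q = 6.7390e-06

x = -9.5088e-06 M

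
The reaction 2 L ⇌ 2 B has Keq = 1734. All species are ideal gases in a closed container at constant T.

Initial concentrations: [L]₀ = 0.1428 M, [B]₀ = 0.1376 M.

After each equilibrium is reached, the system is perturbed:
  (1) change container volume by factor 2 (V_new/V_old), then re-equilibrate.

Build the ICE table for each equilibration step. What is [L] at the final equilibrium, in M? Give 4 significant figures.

Q₀ = 0.9285 vs Keq = 1734 ⇒ Q<K, forward
Step 1:
                   L          B
  I           0.1428     0.1376
  C          -0.1362     0.1362
  E         0.006576     0.2738
  solve Keq expr → x = 0.06811; check Q = 1734
Then change container volume by factor 2 (V_new/V_old).
Step 2:
                   L          B
  I         0.003288     0.1369
  C                0          0
  E         0.003288     0.1369
  solve Keq expr → x = 0; check Q = 1734

[L]_eq = 0.003288 M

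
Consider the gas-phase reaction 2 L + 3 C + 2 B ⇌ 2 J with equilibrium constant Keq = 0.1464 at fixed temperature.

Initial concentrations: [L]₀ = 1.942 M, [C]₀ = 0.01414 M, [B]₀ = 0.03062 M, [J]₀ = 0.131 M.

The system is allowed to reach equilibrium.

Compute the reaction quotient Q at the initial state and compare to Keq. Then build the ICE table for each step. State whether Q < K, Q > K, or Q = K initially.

Q₀ = 1.7167e+06; Q > K (proceeds reverse)

Q₀ = 1.7167e+06 vs Keq = 0.1464 ⇒ Q>K, reverse
Step 1:
                  L         C         B         J
  init        1.942   0.01414   0.03062     0.131
  Δ          0.1207    0.1811    0.1207   -0.1207
  eq          2.063    0.1952    0.1513    0.0103
  solve Keq expr → x = -0.06035; check Q = 0.1464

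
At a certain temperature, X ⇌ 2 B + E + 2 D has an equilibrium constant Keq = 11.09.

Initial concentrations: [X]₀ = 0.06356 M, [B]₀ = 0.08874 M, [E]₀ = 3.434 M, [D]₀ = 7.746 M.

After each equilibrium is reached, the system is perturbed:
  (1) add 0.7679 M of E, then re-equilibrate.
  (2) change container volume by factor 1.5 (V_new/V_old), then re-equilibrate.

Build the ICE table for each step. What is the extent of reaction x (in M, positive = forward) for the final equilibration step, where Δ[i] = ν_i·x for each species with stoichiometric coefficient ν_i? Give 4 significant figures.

Q₀ = 25.53 vs Keq = 11.09 ⇒ Q>K, reverse
Step 1:
                  X         B         E         D
  I         0.06356   0.08874     3.434     7.746
  C         0.01227  -0.02454  -0.01227  -0.02454
  E         0.07583    0.0642     3.422     7.721
  solve Keq expr → x = -0.01227; check Q = 11.09
Then add 0.7679 M of E.
Step 2:
                  X         B         E         D
  I         0.07583    0.0642      4.19     7.721
  C        0.002574 -0.005147 -0.002574 -0.005147
  E          0.0784   0.05906     4.187     7.716
  solve Keq expr → x = -0.002574; check Q = 11.09
Then change container volume by factor 1.5 (V_new/V_old).
Step 3:
                  X         B         E         D
  I         0.05227   0.03937     2.791     5.144
  C        -0.01657   0.03315   0.01657   0.03315
  E         0.03569   0.07252     2.808     5.177
  solve Keq expr → x = 0.01657; check Q = 11.09

x = 0.01657 M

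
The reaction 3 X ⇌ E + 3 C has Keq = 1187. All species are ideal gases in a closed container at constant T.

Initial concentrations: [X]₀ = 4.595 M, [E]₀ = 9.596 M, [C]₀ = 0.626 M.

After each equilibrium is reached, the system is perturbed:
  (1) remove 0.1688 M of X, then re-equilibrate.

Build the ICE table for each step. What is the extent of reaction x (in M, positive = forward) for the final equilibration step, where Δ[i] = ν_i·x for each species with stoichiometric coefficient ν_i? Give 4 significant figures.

Q₀ = 0.02426 vs Keq = 1187 ⇒ Q<K, forward
Step 1:
                    X           E           C
  Initial       4.595       9.596       0.626
  Change       -3.693       1.231       3.693
  Equil        0.9023       10.83       4.319
  solve Keq expr → x = 1.231; check Q = 1187
Then remove 0.1688 M of X.
Step 2:
                    X           E           C
  Initial      0.7335       10.83       4.319
  Change       0.1386     -0.0462     -0.1386
  Equil        0.8721       10.78        4.18
  solve Keq expr → x = -0.0462; check Q = 1187

x = -0.0462 M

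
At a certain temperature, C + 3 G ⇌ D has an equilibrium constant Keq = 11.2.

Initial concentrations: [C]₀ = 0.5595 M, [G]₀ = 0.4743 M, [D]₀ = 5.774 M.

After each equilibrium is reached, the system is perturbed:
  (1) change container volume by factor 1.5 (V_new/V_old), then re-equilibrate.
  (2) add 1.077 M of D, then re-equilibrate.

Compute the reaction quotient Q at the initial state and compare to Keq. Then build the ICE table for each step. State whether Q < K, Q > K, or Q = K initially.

Q₀ = 96.72 vs Keq = 11.2 ⇒ Q>K, reverse
Step 1:
                   C          G          D
  Initial     0.5595     0.4743      5.774
  Change      0.1405     0.4214    -0.1405
  Equil          0.7     0.8957      5.634
  solve Keq expr → x = -0.1405; check Q = 11.2
Then change container volume by factor 1.5 (V_new/V_old).
Step 2:
                   C          G          D
  Initial     0.4666     0.5971      3.756
  Change      0.0818     0.2454    -0.0818
  Equil       0.5484     0.8425      3.674
  solve Keq expr → x = -0.0818; check Q = 11.2
Then add 1.077 M of D.
Step 3:
                   C          G          D
  Initial     0.5484     0.8425      4.751
  Change     0.02089    0.06268   -0.02089
  Equil       0.5693     0.9052       4.73
  solve Keq expr → x = -0.02089; check Q = 11.2

Q₀ = 96.72; Q > K (proceeds reverse)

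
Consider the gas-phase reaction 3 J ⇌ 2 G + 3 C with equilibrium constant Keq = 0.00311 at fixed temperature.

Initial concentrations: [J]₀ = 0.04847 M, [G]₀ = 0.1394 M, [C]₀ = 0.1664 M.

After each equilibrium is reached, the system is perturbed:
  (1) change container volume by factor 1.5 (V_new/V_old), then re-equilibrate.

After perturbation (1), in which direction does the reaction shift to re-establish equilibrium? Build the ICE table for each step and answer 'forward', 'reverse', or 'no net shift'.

Q₀ = 0.7863 vs Keq = 0.00311 ⇒ Q>K, reverse
Step 1:
                    J           G           C
  Initial     0.04847      0.1394      0.1664
  Change      0.07558    -0.05038    -0.07558
  Equil         0.124     0.08902     0.09082
  solve Keq expr → x = -0.02519; check Q = 0.00311
Then change container volume by factor 1.5 (V_new/V_old).
Step 2:
                    J           G           C
  Initial      0.0827     0.05934     0.06055
  Change     -0.00763    0.005087     0.00763
  Equil       0.07507     0.06443     0.06818
  solve Keq expr → x = 0.002543; check Q = 0.00311

Direction: forward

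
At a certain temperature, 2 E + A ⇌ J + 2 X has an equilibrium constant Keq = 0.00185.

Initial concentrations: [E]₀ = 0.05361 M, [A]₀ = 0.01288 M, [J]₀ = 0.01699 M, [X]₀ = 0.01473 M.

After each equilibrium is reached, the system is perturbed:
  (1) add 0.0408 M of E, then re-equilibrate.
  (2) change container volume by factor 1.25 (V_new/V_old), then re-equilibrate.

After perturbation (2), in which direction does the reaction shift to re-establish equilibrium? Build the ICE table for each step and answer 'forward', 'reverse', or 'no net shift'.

Direction: no net shift

Q₀ = 0.09958 vs Keq = 0.00185 ⇒ Q>K, reverse
Step 1:
                   E          A          J          X
  I          0.05361    0.01288    0.01699    0.01473
  C          0.01118   0.005591  -0.005591   -0.01118
  E          0.06479    0.01847     0.0114   0.003548
  solve Keq expr → x = -0.005591; check Q = 0.00185
Then add 0.0408 M of E.
Step 2:
                   E          A          J          X
  I           0.1056    0.01847     0.0114   0.003548
  C        -0.001791 -8.9535e-04 8.9535e-04   0.001791
  E           0.1038    0.01758    0.01229   0.005338
  solve Keq expr → x = 8.9535e-04; check Q = 0.00185
Then change container volume by factor 1.25 (V_new/V_old).
Step 3:
                   E          A          J          X
  I          0.08304    0.01406   0.009835   0.004271
  C                0          0          0          0
  E          0.08304    0.01406   0.009835   0.004271
  solve Keq expr → x = 0; check Q = 0.00185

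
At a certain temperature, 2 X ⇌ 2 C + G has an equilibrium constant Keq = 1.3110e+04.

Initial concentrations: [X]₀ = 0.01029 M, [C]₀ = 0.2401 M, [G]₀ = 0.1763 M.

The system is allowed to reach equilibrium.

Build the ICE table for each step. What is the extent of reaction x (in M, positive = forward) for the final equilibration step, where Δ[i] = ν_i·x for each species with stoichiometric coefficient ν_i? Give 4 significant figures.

Q₀ = 95.99 vs Keq = 1.3110e+04 ⇒ Q<K, forward
Step 1:
                    X           C           G
  init        0.01029      0.2401      0.1763
  Δ         -0.009363    0.009363    0.004682
  eq       9.2688e-04      0.2495       0.181
  solve Keq expr → x = 0.004682; check Q = 1.3110e+04

x = 0.004682 M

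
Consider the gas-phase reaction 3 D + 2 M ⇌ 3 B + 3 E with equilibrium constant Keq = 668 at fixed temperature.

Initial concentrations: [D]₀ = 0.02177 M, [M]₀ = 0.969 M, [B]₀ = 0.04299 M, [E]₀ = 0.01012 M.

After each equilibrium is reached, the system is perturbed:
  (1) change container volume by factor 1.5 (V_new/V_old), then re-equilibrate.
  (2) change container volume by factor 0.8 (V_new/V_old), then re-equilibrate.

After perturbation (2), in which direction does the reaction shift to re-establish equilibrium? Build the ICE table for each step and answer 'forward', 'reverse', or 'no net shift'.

Q₀ = 8.5000e-06 vs Keq = 668 ⇒ Q<K, forward
Step 1:
                   D          M          B          E
  I          0.02177      0.969    0.04299    0.01012
  C         -0.02153   -0.01435    0.02153    0.02153
  E       2.4093e-04     0.9546    0.06452    0.03165
  solve Keq expr → x = 0.007176; check Q = 668
Then change container volume by factor 1.5 (V_new/V_old).
Step 2:
                   D          M          B          E
  I       1.6062e-04     0.6364    0.04301     0.0211
  C       -2.0104e-05 -1.3403e-05 2.0104e-05 2.0104e-05
  E       1.4052e-04     0.6364    0.04303    0.02112
  solve Keq expr → x = 6.7015e-06; check Q = 668
Then change container volume by factor 0.8 (V_new/V_old).
Step 3:
                   D          M          B          E
  I       1.7565e-04     0.7955    0.05379     0.0264
  C       1.3418e-05 8.9455e-06 -1.3418e-05 -1.3418e-05
  E       1.8906e-04     0.7955    0.05378    0.02639
  solve Keq expr → x = -4.4727e-06; check Q = 668

Direction: reverse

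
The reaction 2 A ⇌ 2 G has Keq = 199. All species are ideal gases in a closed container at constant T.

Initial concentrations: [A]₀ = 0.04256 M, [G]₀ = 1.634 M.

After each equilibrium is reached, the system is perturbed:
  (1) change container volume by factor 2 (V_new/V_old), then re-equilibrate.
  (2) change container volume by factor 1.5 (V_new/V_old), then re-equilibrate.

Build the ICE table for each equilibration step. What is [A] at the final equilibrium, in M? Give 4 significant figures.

[A]_eq = 0.03699 M

Q₀ = 1474 vs Keq = 199 ⇒ Q>K, reverse
Step 1:
                    A           G
  init        0.04256       1.634
  Δ           0.06842    -0.06842
  eq            0.111       1.566
  solve Keq expr → x = -0.03421; check Q = 199
Then change container volume by factor 2 (V_new/V_old).
Step 2:
                    A           G
  init        0.05549      0.7828
  Δ                 0           0
  eq          0.05549      0.7828
  solve Keq expr → x = 0; check Q = 199
Then change container volume by factor 1.5 (V_new/V_old).
Step 3:
                    A           G
  init        0.03699      0.5219
  Δ                 0           0
  eq          0.03699      0.5219
  solve Keq expr → x = 0; check Q = 199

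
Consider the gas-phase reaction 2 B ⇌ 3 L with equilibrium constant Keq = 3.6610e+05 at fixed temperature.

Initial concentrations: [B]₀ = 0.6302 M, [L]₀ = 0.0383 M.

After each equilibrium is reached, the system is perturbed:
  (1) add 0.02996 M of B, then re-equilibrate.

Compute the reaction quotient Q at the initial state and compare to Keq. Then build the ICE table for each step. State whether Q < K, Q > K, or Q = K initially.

Q₀ = 1.4146e-04 vs Keq = 3.6610e+05 ⇒ Q<K, forward
Step 1:
                   B          L
  Initial     0.6302     0.0383
  Change     -0.6286     0.9429
  Equil     0.001606     0.9812
  solve Keq expr → x = 0.3143; check Q = 3.6610e+05
Then add 0.02996 M of B.
Step 2:
                   B          L
  Initial    0.03157     0.9812
  Change    -0.02985    0.04477
  Equil     0.001718      1.026
  solve Keq expr → x = 0.01492; check Q = 3.6610e+05

Q₀ = 1.4146e-04; Q < K (proceeds forward)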